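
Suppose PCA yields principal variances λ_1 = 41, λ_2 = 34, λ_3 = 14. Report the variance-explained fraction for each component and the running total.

Step 1 — total variance = trace(Sigma) = Σ λ_i = 41 + 34 + 14 = 89.

Step 2 — fraction explained by component i = λ_i / Σ λ:
  PC1: 41/89 = 0.4607
  PC2: 34/89 = 0.382
  PC3: 14/89 = 0.1573

Step 3 — cumulative fraction after k components = (λ_1 + ... + λ_k) / Σ λ:
  k = 1: 41/89 = 0.4607
  k = 2: (41 + 34)/89 = 75/89 = 0.8427
  k = 3: (41 + 34 + 14)/89 = 89/89 = 1

Summary (fraction, with percent):

explained: PC1 0.4607 (46.07%), PC2 0.382 (38.2%), PC3 0.1573 (15.73%);  cumulative: 0.4607, 0.8427, 1


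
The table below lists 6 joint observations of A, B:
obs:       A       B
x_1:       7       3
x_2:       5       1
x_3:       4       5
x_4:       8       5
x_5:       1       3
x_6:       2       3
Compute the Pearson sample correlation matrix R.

Step 1 — column means:
  mean(A) = (7 + 5 + 4 + 8 + 1 + 2) / 6 = 27/6 = 4.5
  mean(B) = (3 + 1 + 5 + 5 + 3 + 3) / 6 = 20/6 = 3.3333

Step 2 — sample variances and covariances s[i,j] = (1/(n-1)) · Σ_k (x_{k,i} - mean_i) · (x_{k,j} - mean_j), with n-1 = 5:
  s[A,A] = ((2.5)·(2.5) + (0.5)·(0.5) + (-0.5)·(-0.5) + (3.5)·(3.5) + (-3.5)·(-3.5) + (-2.5)·(-2.5)) / 5 = 37.5/5 = 7.5
  s[A,B] = ((2.5)·(-0.3333) + (0.5)·(-2.3333) + (-0.5)·(1.6667) + (3.5)·(1.6667) + (-3.5)·(-0.3333) + (-2.5)·(-0.3333)) / 5 = 5/5 = 1
  s[B,B] = ((-0.3333)·(-0.3333) + (-2.3333)·(-2.3333) + (1.6667)·(1.6667) + (1.6667)·(1.6667) + (-0.3333)·(-0.3333) + (-0.3333)·(-0.3333)) / 5 = 11.3333/5 = 2.2667
  Sample standard deviations s_i = √(s[i,i]):
  s(A) = √(7.5) = 2.7386
  s(B) = √(2.2667) = 1.5055

Step 3 — r_{ij} = s_{ij} / (s_i · s_j):
  r[A,A] = 1 (diagonal).
  r[A,B] = 1 / (2.7386 · 1.5055) = 1 / 4.1231 = 0.2425
  r[B,B] = 1 (diagonal).

R is symmetric with unit diagonal. Assembling:

R = [[1, 0.2425],
 [0.2425, 1]]


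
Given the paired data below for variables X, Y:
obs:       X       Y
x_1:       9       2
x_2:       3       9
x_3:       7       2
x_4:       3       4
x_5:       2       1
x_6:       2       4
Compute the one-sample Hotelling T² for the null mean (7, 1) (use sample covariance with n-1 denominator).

Step 1 — sample mean vector:
  mean(X) = (9 + 3 + 7 + 3 + 2 + 2) / 6 = 26/6 = 4.3333
  mean(Y) = (2 + 9 + 2 + 4 + 1 + 4) / 6 = 22/6 = 3.6667
  x̄ = (4.3333, 3.6667),  deviation x̄ - mu_0 = (4.3333, 3.6667) - (7, 1) = (-2.6667, 2.6667).

Step 2 — sample covariance matrix, S[i,j] = (1/(n-1)) · Σ_k (x_{k,i} - mean_i) · (x_{k,j} - mean_j), divisor n-1 = 5:
  S[X,X] = ((4.6667)·(4.6667) + (-1.3333)·(-1.3333) + (2.6667)·(2.6667) + (-1.3333)·(-1.3333) + (-2.3333)·(-2.3333) + (-2.3333)·(-2.3333)) / 5 = 43.3333/5 = 8.6667
  S[X,Y] = ((4.6667)·(-1.6667) + (-1.3333)·(5.3333) + (2.6667)·(-1.6667) + (-1.3333)·(0.3333) + (-2.3333)·(-2.6667) + (-2.3333)·(0.3333)) / 5 = -14.3333/5 = -2.8667
  S[Y,Y] = ((-1.6667)·(-1.6667) + (5.3333)·(5.3333) + (-1.6667)·(-1.6667) + (0.3333)·(0.3333) + (-2.6667)·(-2.6667) + (0.3333)·(0.3333)) / 5 = 41.3333/5 = 8.2667
  S = [[8.6667, -2.8667],
 [-2.8667, 8.2667]].

Step 3 — invert S. det(S) = 8.6667·8.2667 - (-2.8667)² = 63.4267.
  S^{-1} = (1/det) · [[d, -b], [-b, a]] = [[0.1303, 0.0452],
 [0.0452, 0.1366]].

Step 4 — quadratic form (x̄ - mu_0)^T · S^{-1} · (x̄ - mu_0):
  S^{-1} · (x̄ - mu_0) = (-0.227, 0.2439),
  (x̄ - mu_0)^T · [...] = (-2.6667)·(-0.227) + (2.6667)·(0.2439) = 1.2557.

Step 5 — scale by n: T² = 6 · 1.2557 = 7.5342.

T² ≈ 7.5342


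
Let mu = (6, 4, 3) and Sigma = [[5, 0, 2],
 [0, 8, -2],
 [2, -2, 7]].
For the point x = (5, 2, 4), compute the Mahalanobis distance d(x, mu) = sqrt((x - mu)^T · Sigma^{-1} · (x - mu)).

Step 1 — centre the observation: (x - mu) = (-1, -2, 1).

Step 2 — invert Sigma (cofactor / det for 3×3, or solve directly):
  Sigma^{-1} = [[0.2281, -0.0175, -0.0702],
 [-0.0175, 0.136, 0.0439],
 [-0.0702, 0.0439, 0.1754]].

Step 3 — form the quadratic (x - mu)^T · Sigma^{-1} · (x - mu):
  Sigma^{-1} · (x - mu) = (-0.2632, -0.2105, 0.1579).
  (x - mu)^T · [Sigma^{-1} · (x - mu)] = (-1)·(-0.2632) + (-2)·(-0.2105) + (1)·(0.1579) = 0.8421.

Step 4 — take square root: d = √(0.8421) ≈ 0.9177.

d(x, mu) = √(0.8421) ≈ 0.9177


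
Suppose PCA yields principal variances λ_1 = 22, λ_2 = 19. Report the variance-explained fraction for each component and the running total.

Step 1 — total variance = trace(Sigma) = Σ λ_i = 22 + 19 = 41.

Step 2 — fraction explained by component i = λ_i / Σ λ:
  PC1: 22/41 = 0.5366
  PC2: 19/41 = 0.4634

Step 3 — cumulative fraction after k components = (λ_1 + ... + λ_k) / Σ λ:
  k = 1: 22/41 = 0.5366
  k = 2: (22 + 19)/41 = 41/41 = 1

Summary (fraction, with percent):

explained: PC1 0.5366 (53.66%), PC2 0.4634 (46.34%);  cumulative: 0.5366, 1


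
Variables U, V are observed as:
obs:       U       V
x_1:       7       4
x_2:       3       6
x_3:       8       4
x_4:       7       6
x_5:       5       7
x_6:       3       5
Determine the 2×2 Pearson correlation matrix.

Step 1 — column means:
  mean(U) = (7 + 3 + 8 + 7 + 5 + 3) / 6 = 33/6 = 5.5
  mean(V) = (4 + 6 + 4 + 6 + 7 + 5) / 6 = 32/6 = 5.3333

Step 2 — sample variances and covariances s[i,j] = (1/(n-1)) · Σ_k (x_{k,i} - mean_i) · (x_{k,j} - mean_j), with n-1 = 5:
  s[U,U] = ((1.5)·(1.5) + (-2.5)·(-2.5) + (2.5)·(2.5) + (1.5)·(1.5) + (-0.5)·(-0.5) + (-2.5)·(-2.5)) / 5 = 23.5/5 = 4.7
  s[U,V] = ((1.5)·(-1.3333) + (-2.5)·(0.6667) + (2.5)·(-1.3333) + (1.5)·(0.6667) + (-0.5)·(1.6667) + (-2.5)·(-0.3333)) / 5 = -6/5 = -1.2
  s[V,V] = ((-1.3333)·(-1.3333) + (0.6667)·(0.6667) + (-1.3333)·(-1.3333) + (0.6667)·(0.6667) + (1.6667)·(1.6667) + (-0.3333)·(-0.3333)) / 5 = 7.3333/5 = 1.4667
  Sample standard deviations s_i = √(s[i,i]):
  s(U) = √(4.7) = 2.1679
  s(V) = √(1.4667) = 1.2111

Step 3 — r_{ij} = s_{ij} / (s_i · s_j):
  r[U,U] = 1 (diagonal).
  r[U,V] = -1.2 / (2.1679 · 1.2111) = -1.2 / 2.6255 = -0.4571
  r[V,V] = 1 (diagonal).

R is symmetric with unit diagonal. Assembling:

R = [[1, -0.4571],
 [-0.4571, 1]]


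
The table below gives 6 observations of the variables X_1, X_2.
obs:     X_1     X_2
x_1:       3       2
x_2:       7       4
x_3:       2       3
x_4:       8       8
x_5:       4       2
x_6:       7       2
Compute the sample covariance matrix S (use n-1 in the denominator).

Step 1 — column means:
  mean(X_1) = (3 + 7 + 2 + 8 + 4 + 7) / 6 = 31/6 = 5.1667
  mean(X_2) = (2 + 4 + 3 + 8 + 2 + 2) / 6 = 21/6 = 3.5

Step 2 — sample covariance S[i,j] = (1/(n-1)) · Σ_k (x_{k,i} - mean_i) · (x_{k,j} - mean_j), with n-1 = 5.
  S[X_1,X_1] = ((-2.1667)·(-2.1667) + (1.8333)·(1.8333) + (-3.1667)·(-3.1667) + (2.8333)·(2.8333) + (-1.1667)·(-1.1667) + (1.8333)·(1.8333)) / 5 = 30.8333/5 = 6.1667
  S[X_1,X_2] = ((-2.1667)·(-1.5) + (1.8333)·(0.5) + (-3.1667)·(-0.5) + (2.8333)·(4.5) + (-1.1667)·(-1.5) + (1.8333)·(-1.5)) / 5 = 17.5/5 = 3.5
  S[X_2,X_2] = ((-1.5)·(-1.5) + (0.5)·(0.5) + (-0.5)·(-0.5) + (4.5)·(4.5) + (-1.5)·(-1.5) + (-1.5)·(-1.5)) / 5 = 27.5/5 = 5.5

S is symmetric (S[j,i] = S[i,j]). Assembling:

S = [[6.1667, 3.5],
 [3.5, 5.5]]


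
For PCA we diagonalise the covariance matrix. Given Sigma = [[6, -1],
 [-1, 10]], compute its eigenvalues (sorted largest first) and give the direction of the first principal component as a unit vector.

Step 1 — characteristic polynomial of 2×2 Sigma:
  det(Sigma - λI) = λ² - trace · λ + det = 0.
  trace = 6 + 10 = 16, det = 6·10 - (-1)² = 59.
Step 2 — discriminant:
  Δ = trace² - 4·det = 256 - 236 = 20.
Step 3 — eigenvalues:
  λ = (trace ± √Δ)/2 = (16 ± 4.4721)/2,
  λ_1 = 10.2361,  λ_2 = 5.7639.

Step 4 — unit eigenvector for λ_1: solve (Sigma - λ_1 I)v = 0. First row:
  (6 - 10.2361)·v_x + (-1)·v_y = 0, i.e. (-4.2361)·v_x + (-1)·v_y = 0,
  so v ∝ (b, λ_1 - a) = (-1, 4.2361); multiply by -1 so the first entry is positive: u = (1, -4.2361).
  ||u|| = √((1)² + (-4.2361)²) = √(18.9443) ≈ 4.3525,
  v_1 = u/||u|| ≈ (0.2298, -0.9732) (||v_1|| = 1).

λ_1 = 10.2361,  λ_2 = 5.7639;  v_1 ≈ (0.2298, -0.9732)


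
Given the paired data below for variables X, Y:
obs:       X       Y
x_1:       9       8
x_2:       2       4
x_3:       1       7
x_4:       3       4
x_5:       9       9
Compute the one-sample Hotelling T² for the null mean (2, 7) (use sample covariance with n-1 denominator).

Step 1 — sample mean vector:
  mean(X) = (9 + 2 + 1 + 3 + 9) / 5 = 24/5 = 4.8
  mean(Y) = (8 + 4 + 7 + 4 + 9) / 5 = 32/5 = 6.4
  x̄ = (4.8, 6.4),  deviation x̄ - mu_0 = (4.8, 6.4) - (2, 7) = (2.8, -0.6).

Step 2 — sample covariance matrix, S[i,j] = (1/(n-1)) · Σ_k (x_{k,i} - mean_i) · (x_{k,j} - mean_j), divisor n-1 = 4:
  S[X,X] = ((4.2)·(4.2) + (-2.8)·(-2.8) + (-3.8)·(-3.8) + (-1.8)·(-1.8) + (4.2)·(4.2)) / 4 = 60.8/4 = 15.2
  S[X,Y] = ((4.2)·(1.6) + (-2.8)·(-2.4) + (-3.8)·(0.6) + (-1.8)·(-2.4) + (4.2)·(2.6)) / 4 = 26.4/4 = 6.6
  S[Y,Y] = ((1.6)·(1.6) + (-2.4)·(-2.4) + (0.6)·(0.6) + (-2.4)·(-2.4) + (2.6)·(2.6)) / 4 = 21.2/4 = 5.3
  S = [[15.2, 6.6],
 [6.6, 5.3]].

Step 3 — invert S. det(S) = 15.2·5.3 - (6.6)² = 37.
  S^{-1} = (1/det) · [[d, -b], [-b, a]] = [[0.1432, -0.1784],
 [-0.1784, 0.4108]].

Step 4 — quadratic form (x̄ - mu_0)^T · S^{-1} · (x̄ - mu_0):
  S^{-1} · (x̄ - mu_0) = (0.5081, -0.7459),
  (x̄ - mu_0)^T · [...] = (2.8)·(0.5081) + (-0.6)·(-0.7459) = 1.8703.

Step 5 — scale by n: T² = 5 · 1.8703 = 9.3514.

T² ≈ 9.3514


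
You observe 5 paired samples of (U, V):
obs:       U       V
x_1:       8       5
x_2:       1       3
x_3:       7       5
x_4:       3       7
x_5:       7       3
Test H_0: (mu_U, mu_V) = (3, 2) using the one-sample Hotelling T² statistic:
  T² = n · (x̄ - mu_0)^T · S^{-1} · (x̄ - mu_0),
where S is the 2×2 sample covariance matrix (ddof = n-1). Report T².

Step 1 — sample mean vector:
  mean(U) = (8 + 1 + 7 + 3 + 7) / 5 = 26/5 = 5.2
  mean(V) = (5 + 3 + 5 + 7 + 3) / 5 = 23/5 = 4.6
  x̄ = (5.2, 4.6),  deviation x̄ - mu_0 = (5.2, 4.6) - (3, 2) = (2.2, 2.6).

Step 2 — sample covariance matrix, S[i,j] = (1/(n-1)) · Σ_k (x_{k,i} - mean_i) · (x_{k,j} - mean_j), divisor n-1 = 4:
  S[U,U] = ((2.8)·(2.8) + (-4.2)·(-4.2) + (1.8)·(1.8) + (-2.2)·(-2.2) + (1.8)·(1.8)) / 4 = 36.8/4 = 9.2
  S[U,V] = ((2.8)·(0.4) + (-4.2)·(-1.6) + (1.8)·(0.4) + (-2.2)·(2.4) + (1.8)·(-1.6)) / 4 = 0.4/4 = 0.1
  S[V,V] = ((0.4)·(0.4) + (-1.6)·(-1.6) + (0.4)·(0.4) + (2.4)·(2.4) + (-1.6)·(-1.6)) / 4 = 11.2/4 = 2.8
  S = [[9.2, 0.1],
 [0.1, 2.8]].

Step 3 — invert S. det(S) = 9.2·2.8 - (0.1)² = 25.75.
  S^{-1} = (1/det) · [[d, -b], [-b, a]] = [[0.1087, -0.0039],
 [-0.0039, 0.3573]].

Step 4 — quadratic form (x̄ - mu_0)^T · S^{-1} · (x̄ - mu_0):
  S^{-1} · (x̄ - mu_0) = (0.2291, 0.9204),
  (x̄ - mu_0)^T · [...] = (2.2)·(0.2291) + (2.6)·(0.9204) = 2.8971.

Step 5 — scale by n: T² = 5 · 2.8971 = 14.4854.

T² ≈ 14.4854


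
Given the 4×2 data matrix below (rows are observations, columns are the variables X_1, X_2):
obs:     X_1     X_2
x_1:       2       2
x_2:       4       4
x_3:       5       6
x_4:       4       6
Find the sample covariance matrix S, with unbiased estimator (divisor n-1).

Step 1 — column means:
  mean(X_1) = (2 + 4 + 5 + 4) / 4 = 15/4 = 3.75
  mean(X_2) = (2 + 4 + 6 + 6) / 4 = 18/4 = 4.5

Step 2 — sample covariance S[i,j] = (1/(n-1)) · Σ_k (x_{k,i} - mean_i) · (x_{k,j} - mean_j), with n-1 = 3.
  S[X_1,X_1] = ((-1.75)·(-1.75) + (0.25)·(0.25) + (1.25)·(1.25) + (0.25)·(0.25)) / 3 = 4.75/3 = 1.5833
  S[X_1,X_2] = ((-1.75)·(-2.5) + (0.25)·(-0.5) + (1.25)·(1.5) + (0.25)·(1.5)) / 3 = 6.5/3 = 2.1667
  S[X_2,X_2] = ((-2.5)·(-2.5) + (-0.5)·(-0.5) + (1.5)·(1.5) + (1.5)·(1.5)) / 3 = 11/3 = 3.6667

S is symmetric (S[j,i] = S[i,j]). Assembling:

S = [[1.5833, 2.1667],
 [2.1667, 3.6667]]


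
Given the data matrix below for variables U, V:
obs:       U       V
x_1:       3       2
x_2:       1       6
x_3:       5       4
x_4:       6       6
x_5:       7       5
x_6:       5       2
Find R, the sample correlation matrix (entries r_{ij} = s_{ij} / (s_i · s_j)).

Step 1 — column means:
  mean(U) = (3 + 1 + 5 + 6 + 7 + 5) / 6 = 27/6 = 4.5
  mean(V) = (2 + 6 + 4 + 6 + 5 + 2) / 6 = 25/6 = 4.1667

Step 2 — sample variances and covariances s[i,j] = (1/(n-1)) · Σ_k (x_{k,i} - mean_i) · (x_{k,j} - mean_j), with n-1 = 5:
  s[U,U] = ((-1.5)·(-1.5) + (-3.5)·(-3.5) + (0.5)·(0.5) + (1.5)·(1.5) + (2.5)·(2.5) + (0.5)·(0.5)) / 5 = 23.5/5 = 4.7
  s[U,V] = ((-1.5)·(-2.1667) + (-3.5)·(1.8333) + (0.5)·(-0.1667) + (1.5)·(1.8333) + (2.5)·(0.8333) + (0.5)·(-2.1667)) / 5 = 0.5/5 = 0.1
  s[V,V] = ((-2.1667)·(-2.1667) + (1.8333)·(1.8333) + (-0.1667)·(-0.1667) + (1.8333)·(1.8333) + (0.8333)·(0.8333) + (-2.1667)·(-2.1667)) / 5 = 16.8333/5 = 3.3667
  Sample standard deviations s_i = √(s[i,i]):
  s(U) = √(4.7) = 2.1679
  s(V) = √(3.3667) = 1.8348

Step 3 — r_{ij} = s_{ij} / (s_i · s_j):
  r[U,U] = 1 (diagonal).
  r[U,V] = 0.1 / (2.1679 · 1.8348) = 0.1 / 3.9779 = 0.0251
  r[V,V] = 1 (diagonal).

R is symmetric with unit diagonal. Assembling:

R = [[1, 0.0251],
 [0.0251, 1]]


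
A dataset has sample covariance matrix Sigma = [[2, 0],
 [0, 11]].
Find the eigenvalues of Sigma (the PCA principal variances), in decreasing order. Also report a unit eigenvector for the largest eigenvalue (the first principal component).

Step 1 — characteristic polynomial of 2×2 Sigma:
  det(Sigma - λI) = λ² - trace · λ + det = 0.
  trace = 2 + 11 = 13, det = 2·11 - (0)² = 22.
Step 2 — discriminant:
  Δ = trace² - 4·det = 169 - 88 = 81.
Step 3 — eigenvalues:
  λ = (trace ± √Δ)/2 = (13 ± 9)/2,
  λ_1 = 11,  λ_2 = 2.

Step 4 — unit eigenvector for λ_1: Sigma is diagonal, so its eigenvectors are the coordinate axes. λ_1 = 11 is the diagonal entry on the second coordinate axis, hence
  v_1 = (0, 1) (||v_1|| = 1).

λ_1 = 11,  λ_2 = 2;  v_1 ≈ (0, 1)


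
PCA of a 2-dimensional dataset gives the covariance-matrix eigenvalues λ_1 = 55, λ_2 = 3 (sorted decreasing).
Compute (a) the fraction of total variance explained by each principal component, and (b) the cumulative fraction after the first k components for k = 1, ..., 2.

Step 1 — total variance = trace(Sigma) = Σ λ_i = 55 + 3 = 58.

Step 2 — fraction explained by component i = λ_i / Σ λ:
  PC1: 55/58 = 0.9483
  PC2: 3/58 = 0.0517

Step 3 — cumulative fraction after k components = (λ_1 + ... + λ_k) / Σ λ:
  k = 1: 55/58 = 0.9483
  k = 2: (55 + 3)/58 = 58/58 = 1

Summary (fraction, with percent):

explained: PC1 0.9483 (94.83%), PC2 0.0517 (5.17%);  cumulative: 0.9483, 1


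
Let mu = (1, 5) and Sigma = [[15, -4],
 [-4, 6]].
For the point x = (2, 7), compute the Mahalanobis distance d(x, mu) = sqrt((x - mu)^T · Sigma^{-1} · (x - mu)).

Step 1 — centre the observation: (x - mu) = (1, 2).

Step 2 — invert Sigma. det(Sigma) = 15·6 - (-4)² = 74.
  Sigma^{-1} = (1/det) · [[d, -b], [-b, a]] = [[0.0811, 0.0541],
 [0.0541, 0.2027]].

Step 3 — form the quadratic (x - mu)^T · Sigma^{-1} · (x - mu):
  Sigma^{-1} · (x - mu) = (0.1892, 0.4595).
  (x - mu)^T · [Sigma^{-1} · (x - mu)] = (1)·(0.1892) + (2)·(0.4595) = 1.1081.

Step 4 — take square root: d = √(1.1081) ≈ 1.0527.

d(x, mu) = √(1.1081) ≈ 1.0527


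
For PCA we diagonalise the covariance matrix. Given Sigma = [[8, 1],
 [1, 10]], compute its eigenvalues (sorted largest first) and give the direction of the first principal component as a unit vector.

Step 1 — characteristic polynomial of 2×2 Sigma:
  det(Sigma - λI) = λ² - trace · λ + det = 0.
  trace = 8 + 10 = 18, det = 8·10 - (1)² = 79.
Step 2 — discriminant:
  Δ = trace² - 4·det = 324 - 316 = 8.
Step 3 — eigenvalues:
  λ = (trace ± √Δ)/2 = (18 ± 2.8284)/2,
  λ_1 = 10.4142,  λ_2 = 7.5858.

Step 4 — unit eigenvector for λ_1: solve (Sigma - λ_1 I)v = 0. First row:
  (8 - 10.4142)·v_x + (1)·v_y = 0, i.e. (-2.4142)·v_x + (1)·v_y = 0,
  so v ∝ (b, λ_1 - a) = (1, 2.4142) = u.
  ||u|| = √((1)² + (2.4142)²) = √(6.8284) ≈ 2.6131,
  v_1 = u/||u|| ≈ (0.3827, 0.9239) (||v_1|| = 1).

λ_1 = 10.4142,  λ_2 = 7.5858;  v_1 ≈ (0.3827, 0.9239)


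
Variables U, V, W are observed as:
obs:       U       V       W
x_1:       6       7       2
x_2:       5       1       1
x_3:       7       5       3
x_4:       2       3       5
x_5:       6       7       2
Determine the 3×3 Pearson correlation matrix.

Step 1 — column means:
  mean(U) = (6 + 5 + 7 + 2 + 6) / 5 = 26/5 = 5.2
  mean(V) = (7 + 1 + 5 + 3 + 7) / 5 = 23/5 = 4.6
  mean(W) = (2 + 1 + 3 + 5 + 2) / 5 = 13/5 = 2.6

Step 2 — sample variances and covariances s[i,j] = (1/(n-1)) · Σ_k (x_{k,i} - mean_i) · (x_{k,j} - mean_j), with n-1 = 4:
  s[U,U] = ((0.8)·(0.8) + (-0.2)·(-0.2) + (1.8)·(1.8) + (-3.2)·(-3.2) + (0.8)·(0.8)) / 4 = 14.8/4 = 3.7
  s[U,V] = ((0.8)·(2.4) + (-0.2)·(-3.6) + (1.8)·(0.4) + (-3.2)·(-1.6) + (0.8)·(2.4)) / 4 = 10.4/4 = 2.6
  s[U,W] = ((0.8)·(-0.6) + (-0.2)·(-1.6) + (1.8)·(0.4) + (-3.2)·(2.4) + (0.8)·(-0.6)) / 4 = -7.6/4 = -1.9
  s[V,V] = ((2.4)·(2.4) + (-3.6)·(-3.6) + (0.4)·(0.4) + (-1.6)·(-1.6) + (2.4)·(2.4)) / 4 = 27.2/4 = 6.8
  s[V,W] = ((2.4)·(-0.6) + (-3.6)·(-1.6) + (0.4)·(0.4) + (-1.6)·(2.4) + (2.4)·(-0.6)) / 4 = -0.8/4 = -0.2
  s[W,W] = ((-0.6)·(-0.6) + (-1.6)·(-1.6) + (0.4)·(0.4) + (2.4)·(2.4) + (-0.6)·(-0.6)) / 4 = 9.2/4 = 2.3
  Sample standard deviations s_i = √(s[i,i]):
  s(U) = √(3.7) = 1.9235
  s(V) = √(6.8) = 2.6077
  s(W) = √(2.3) = 1.5166

Step 3 — r_{ij} = s_{ij} / (s_i · s_j):
  r[U,U] = 1 (diagonal).
  r[U,V] = 2.6 / (1.9235 · 2.6077) = 2.6 / 5.016 = 0.5183
  r[U,W] = -1.9 / (1.9235 · 1.5166) = -1.9 / 2.9172 = -0.6513
  r[V,V] = 1 (diagonal).
  r[V,W] = -0.2 / (2.6077 · 1.5166) = -0.2 / 3.9547 = -0.0506
  r[W,W] = 1 (diagonal).

R is symmetric with unit diagonal. Assembling:

R = [[1, 0.5183, -0.6513],
 [0.5183, 1, -0.0506],
 [-0.6513, -0.0506, 1]]


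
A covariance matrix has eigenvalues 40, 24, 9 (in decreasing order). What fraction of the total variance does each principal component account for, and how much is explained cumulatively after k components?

Step 1 — total variance = trace(Sigma) = Σ λ_i = 40 + 24 + 9 = 73.

Step 2 — fraction explained by component i = λ_i / Σ λ:
  PC1: 40/73 = 0.5479
  PC2: 24/73 = 0.3288
  PC3: 9/73 = 0.1233

Step 3 — cumulative fraction after k components = (λ_1 + ... + λ_k) / Σ λ:
  k = 1: 40/73 = 0.5479
  k = 2: (40 + 24)/73 = 64/73 = 0.8767
  k = 3: (40 + 24 + 9)/73 = 73/73 = 1

Summary (fraction, with percent):

explained: PC1 0.5479 (54.79%), PC2 0.3288 (32.88%), PC3 0.1233 (12.33%);  cumulative: 0.5479, 0.8767, 1


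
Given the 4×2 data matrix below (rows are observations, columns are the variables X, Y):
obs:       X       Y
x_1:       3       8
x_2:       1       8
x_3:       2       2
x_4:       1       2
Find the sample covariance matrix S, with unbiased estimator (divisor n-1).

Step 1 — column means:
  mean(X) = (3 + 1 + 2 + 1) / 4 = 7/4 = 1.75
  mean(Y) = (8 + 8 + 2 + 2) / 4 = 20/4 = 5

Step 2 — sample covariance S[i,j] = (1/(n-1)) · Σ_k (x_{k,i} - mean_i) · (x_{k,j} - mean_j), with n-1 = 3.
  S[X,X] = ((1.25)·(1.25) + (-0.75)·(-0.75) + (0.25)·(0.25) + (-0.75)·(-0.75)) / 3 = 2.75/3 = 0.9167
  S[X,Y] = ((1.25)·(3) + (-0.75)·(3) + (0.25)·(-3) + (-0.75)·(-3)) / 3 = 3/3 = 1
  S[Y,Y] = ((3)·(3) + (3)·(3) + (-3)·(-3) + (-3)·(-3)) / 3 = 36/3 = 12

S is symmetric (S[j,i] = S[i,j]). Assembling:

S = [[0.9167, 1],
 [1, 12]]


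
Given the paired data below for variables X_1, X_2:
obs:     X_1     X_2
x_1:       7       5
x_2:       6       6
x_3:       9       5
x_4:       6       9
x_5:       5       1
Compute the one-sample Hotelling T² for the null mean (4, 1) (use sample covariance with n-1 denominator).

Step 1 — sample mean vector:
  mean(X_1) = (7 + 6 + 9 + 6 + 5) / 5 = 33/5 = 6.6
  mean(X_2) = (5 + 6 + 5 + 9 + 1) / 5 = 26/5 = 5.2
  x̄ = (6.6, 5.2),  deviation x̄ - mu_0 = (6.6, 5.2) - (4, 1) = (2.6, 4.2).

Step 2 — sample covariance matrix, S[i,j] = (1/(n-1)) · Σ_k (x_{k,i} - mean_i) · (x_{k,j} - mean_j), divisor n-1 = 4:
  S[X_1,X_1] = ((0.4)·(0.4) + (-0.6)·(-0.6) + (2.4)·(2.4) + (-0.6)·(-0.6) + (-1.6)·(-1.6)) / 4 = 9.2/4 = 2.3
  S[X_1,X_2] = ((0.4)·(-0.2) + (-0.6)·(0.8) + (2.4)·(-0.2) + (-0.6)·(3.8) + (-1.6)·(-4.2)) / 4 = 3.4/4 = 0.85
  S[X_2,X_2] = ((-0.2)·(-0.2) + (0.8)·(0.8) + (-0.2)·(-0.2) + (3.8)·(3.8) + (-4.2)·(-4.2)) / 4 = 32.8/4 = 8.2
  S = [[2.3, 0.85],
 [0.85, 8.2]].

Step 3 — invert S. det(S) = 2.3·8.2 - (0.85)² = 18.1375.
  S^{-1} = (1/det) · [[d, -b], [-b, a]] = [[0.4521, -0.0469],
 [-0.0469, 0.1268]].

Step 4 — quadratic form (x̄ - mu_0)^T · S^{-1} · (x̄ - mu_0):
  S^{-1} · (x̄ - mu_0) = (0.9786, 0.4108),
  (x̄ - mu_0)^T · [...] = (2.6)·(0.9786) + (4.2)·(0.4108) = 4.2696.

Step 5 — scale by n: T² = 5 · 4.2696 = 21.348.

T² ≈ 21.348


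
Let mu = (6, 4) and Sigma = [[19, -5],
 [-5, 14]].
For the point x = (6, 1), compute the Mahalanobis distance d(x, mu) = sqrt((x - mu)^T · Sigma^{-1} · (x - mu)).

Step 1 — centre the observation: (x - mu) = (0, -3).

Step 2 — invert Sigma. det(Sigma) = 19·14 - (-5)² = 241.
  Sigma^{-1} = (1/det) · [[d, -b], [-b, a]] = [[0.0581, 0.0207],
 [0.0207, 0.0788]].

Step 3 — form the quadratic (x - mu)^T · Sigma^{-1} · (x - mu):
  Sigma^{-1} · (x - mu) = (-0.0622, -0.2365).
  (x - mu)^T · [Sigma^{-1} · (x - mu)] = (0)·(-0.0622) + (-3)·(-0.2365) = 0.7095.

Step 4 — take square root: d = √(0.7095) ≈ 0.8423.

d(x, mu) = √(0.7095) ≈ 0.8423


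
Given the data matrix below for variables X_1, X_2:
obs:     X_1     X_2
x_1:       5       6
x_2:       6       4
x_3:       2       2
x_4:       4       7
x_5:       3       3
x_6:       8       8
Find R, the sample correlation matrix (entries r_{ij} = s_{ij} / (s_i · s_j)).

Step 1 — column means:
  mean(X_1) = (5 + 6 + 2 + 4 + 3 + 8) / 6 = 28/6 = 4.6667
  mean(X_2) = (6 + 4 + 2 + 7 + 3 + 8) / 6 = 30/6 = 5

Step 2 — sample variances and covariances s[i,j] = (1/(n-1)) · Σ_k (x_{k,i} - mean_i) · (x_{k,j} - mean_j), with n-1 = 5:
  s[X_1,X_1] = ((0.3333)·(0.3333) + (1.3333)·(1.3333) + (-2.6667)·(-2.6667) + (-0.6667)·(-0.6667) + (-1.6667)·(-1.6667) + (3.3333)·(3.3333)) / 5 = 23.3333/5 = 4.6667
  s[X_1,X_2] = ((0.3333)·(1) + (1.3333)·(-1) + (-2.6667)·(-3) + (-0.6667)·(2) + (-1.6667)·(-2) + (3.3333)·(3)) / 5 = 19/5 = 3.8
  s[X_2,X_2] = ((1)·(1) + (-1)·(-1) + (-3)·(-3) + (2)·(2) + (-2)·(-2) + (3)·(3)) / 5 = 28/5 = 5.6
  Sample standard deviations s_i = √(s[i,i]):
  s(X_1) = √(4.6667) = 2.1602
  s(X_2) = √(5.6) = 2.3664

Step 3 — r_{ij} = s_{ij} / (s_i · s_j):
  r[X_1,X_1] = 1 (diagonal).
  r[X_1,X_2] = 3.8 / (2.1602 · 2.3664) = 3.8 / 5.1121 = 0.7433
  r[X_2,X_2] = 1 (diagonal).

R is symmetric with unit diagonal. Assembling:

R = [[1, 0.7433],
 [0.7433, 1]]


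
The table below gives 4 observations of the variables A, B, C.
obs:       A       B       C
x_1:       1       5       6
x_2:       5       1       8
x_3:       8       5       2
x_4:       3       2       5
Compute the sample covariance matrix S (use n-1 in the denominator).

Step 1 — column means:
  mean(A) = (1 + 5 + 8 + 3) / 4 = 17/4 = 4.25
  mean(B) = (5 + 1 + 5 + 2) / 4 = 13/4 = 3.25
  mean(C) = (6 + 8 + 2 + 5) / 4 = 21/4 = 5.25

Step 2 — sample covariance S[i,j] = (1/(n-1)) · Σ_k (x_{k,i} - mean_i) · (x_{k,j} - mean_j), with n-1 = 3.
  S[A,A] = ((-3.25)·(-3.25) + (0.75)·(0.75) + (3.75)·(3.75) + (-1.25)·(-1.25)) / 3 = 26.75/3 = 8.9167
  S[A,B] = ((-3.25)·(1.75) + (0.75)·(-2.25) + (3.75)·(1.75) + (-1.25)·(-1.25)) / 3 = 0.75/3 = 0.25
  S[A,C] = ((-3.25)·(0.75) + (0.75)·(2.75) + (3.75)·(-3.25) + (-1.25)·(-0.25)) / 3 = -12.25/3 = -4.0833
  S[B,B] = ((1.75)·(1.75) + (-2.25)·(-2.25) + (1.75)·(1.75) + (-1.25)·(-1.25)) / 3 = 12.75/3 = 4.25
  S[B,C] = ((1.75)·(0.75) + (-2.25)·(2.75) + (1.75)·(-3.25) + (-1.25)·(-0.25)) / 3 = -10.25/3 = -3.4167
  S[C,C] = ((0.75)·(0.75) + (2.75)·(2.75) + (-3.25)·(-3.25) + (-0.25)·(-0.25)) / 3 = 18.75/3 = 6.25

S is symmetric (S[j,i] = S[i,j]). Assembling:

S = [[8.9167, 0.25, -4.0833],
 [0.25, 4.25, -3.4167],
 [-4.0833, -3.4167, 6.25]]


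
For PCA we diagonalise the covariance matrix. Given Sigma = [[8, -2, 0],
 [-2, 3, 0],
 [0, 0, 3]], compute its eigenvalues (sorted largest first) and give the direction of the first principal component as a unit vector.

Step 1 — characteristic polynomial p(λ) = det(λI - Sigma) = λ³ - tr·λ² + c_1·λ - det, where tr = trace, c_1 = sum of the principal 2×2 minors, det = det(Sigma):
  tr = 8 + 3 + 3 = 14,
  c_1 = (8·3 - (-2)²) + (8·3 - (0)²) + (3·3 - (0)²) = 20 + 24 + 9 = 53,
  det = 8·(3·3 - (0)²) - (-2)·((-2)·3 - (0)·(0)) + (0)·((-2)·(0) - 3·(0)) = 8·(9) - (-2)·(-6) + (0)·(0) = 60.
  So p(λ) = λ³ - 14λ² + 53λ - 60.
Step 2 — look for an integer root (rational root theorem: any rational root is an integer divisor of 60). Testing λ = 3:
  p(3) = 27 - 126 + 159 - 60 = 0  ✓
  Dividing out (λ - 3): p(λ) = (λ - 3)(λ² - 11λ + 20).
Step 3 — remaining eigenvalues from the quadratic λ² - 11λ + 20 = 0:
  Δ = 11² - 4·20 = 121 - 80 = 41,  λ = (11 ± √41)/2 = (11 ± 6.4031)/2 ≈ 8.7016 or 2.2984.
  Sorted: λ_1 = 8.7016,  λ_2 = 3,  λ_3 = 2.2984  (check: sum = 14 = tr ✓).

Step 4 — unit eigenvector for λ_1 ≈ 8.7016: v spans the null space of (Sigma - λ_1 I), whose rows are
  r_1 = (-0.7016, -2, 0),  r_2 = (-2, -5.7016, 0),  r_3 = (0, 0, -5.7016).
  v is orthogonal to every row, so take v ∝ r_1 × r_3 = ((-2)·(-5.7016) - (0)·(0), (0)·(0) - (-0.7016)·(-5.7016), (-0.7016)·(0) - (-2)·(0)) ≈ (11.4031, -4, 0).
  Let u = (11.4031, -4, 0).
  ||u|| = √((11.4031)² + (-4)² + (0)²) = √(146.0312) ≈ 12.0843,  v_1 = u/||u|| ≈ (0.9436, -0.331, 0) (||v_1|| = 1).

λ_1 = 8.7016,  λ_2 = 3,  λ_3 = 2.2984;  v_1 ≈ (0.9436, -0.331, 0)


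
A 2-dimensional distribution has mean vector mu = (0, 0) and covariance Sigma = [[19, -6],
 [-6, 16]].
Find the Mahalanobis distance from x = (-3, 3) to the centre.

Step 1 — centre the observation: (x - mu) = (-3, 3).

Step 2 — invert Sigma. det(Sigma) = 19·16 - (-6)² = 268.
  Sigma^{-1} = (1/det) · [[d, -b], [-b, a]] = [[0.0597, 0.0224],
 [0.0224, 0.0709]].

Step 3 — form the quadratic (x - mu)^T · Sigma^{-1} · (x - mu):
  Sigma^{-1} · (x - mu) = (-0.1119, 0.1455).
  (x - mu)^T · [Sigma^{-1} · (x - mu)] = (-3)·(-0.1119) + (3)·(0.1455) = 0.7724.

Step 4 — take square root: d = √(0.7724) ≈ 0.8789.

d(x, mu) = √(0.7724) ≈ 0.8789


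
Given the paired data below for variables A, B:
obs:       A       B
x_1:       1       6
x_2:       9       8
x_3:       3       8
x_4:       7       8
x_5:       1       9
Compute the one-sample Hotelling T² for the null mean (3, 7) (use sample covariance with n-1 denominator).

Step 1 — sample mean vector:
  mean(A) = (1 + 9 + 3 + 7 + 1) / 5 = 21/5 = 4.2
  mean(B) = (6 + 8 + 8 + 8 + 9) / 5 = 39/5 = 7.8
  x̄ = (4.2, 7.8),  deviation x̄ - mu_0 = (4.2, 7.8) - (3, 7) = (1.2, 0.8).

Step 2 — sample covariance matrix, S[i,j] = (1/(n-1)) · Σ_k (x_{k,i} - mean_i) · (x_{k,j} - mean_j), divisor n-1 = 4:
  S[A,A] = ((-3.2)·(-3.2) + (4.8)·(4.8) + (-1.2)·(-1.2) + (2.8)·(2.8) + (-3.2)·(-3.2)) / 4 = 52.8/4 = 13.2
  S[A,B] = ((-3.2)·(-1.8) + (4.8)·(0.2) + (-1.2)·(0.2) + (2.8)·(0.2) + (-3.2)·(1.2)) / 4 = 3.2/4 = 0.8
  S[B,B] = ((-1.8)·(-1.8) + (0.2)·(0.2) + (0.2)·(0.2) + (0.2)·(0.2) + (1.2)·(1.2)) / 4 = 4.8/4 = 1.2
  S = [[13.2, 0.8],
 [0.8, 1.2]].

Step 3 — invert S. det(S) = 13.2·1.2 - (0.8)² = 15.2.
  S^{-1} = (1/det) · [[d, -b], [-b, a]] = [[0.0789, -0.0526],
 [-0.0526, 0.8684]].

Step 4 — quadratic form (x̄ - mu_0)^T · S^{-1} · (x̄ - mu_0):
  S^{-1} · (x̄ - mu_0) = (0.0526, 0.6316),
  (x̄ - mu_0)^T · [...] = (1.2)·(0.0526) + (0.8)·(0.6316) = 0.5684.

Step 5 — scale by n: T² = 5 · 0.5684 = 2.8421.

T² ≈ 2.8421


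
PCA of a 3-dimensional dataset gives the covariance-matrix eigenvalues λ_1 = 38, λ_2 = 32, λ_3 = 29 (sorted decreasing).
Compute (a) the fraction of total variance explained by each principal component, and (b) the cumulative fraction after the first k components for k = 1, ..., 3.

Step 1 — total variance = trace(Sigma) = Σ λ_i = 38 + 32 + 29 = 99.

Step 2 — fraction explained by component i = λ_i / Σ λ:
  PC1: 38/99 = 0.3838
  PC2: 32/99 = 0.3232
  PC3: 29/99 = 0.2929

Step 3 — cumulative fraction after k components = (λ_1 + ... + λ_k) / Σ λ:
  k = 1: 38/99 = 0.3838
  k = 2: (38 + 32)/99 = 70/99 = 0.7071
  k = 3: (38 + 32 + 29)/99 = 99/99 = 1

Summary (fraction, with percent):

explained: PC1 0.3838 (38.38%), PC2 0.3232 (32.32%), PC3 0.2929 (29.29%);  cumulative: 0.3838, 0.7071, 1


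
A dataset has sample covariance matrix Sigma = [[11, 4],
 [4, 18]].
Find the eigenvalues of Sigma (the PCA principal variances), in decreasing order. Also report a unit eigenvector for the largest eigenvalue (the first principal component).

Step 1 — characteristic polynomial of 2×2 Sigma:
  det(Sigma - λI) = λ² - trace · λ + det = 0.
  trace = 11 + 18 = 29, det = 11·18 - (4)² = 182.
Step 2 — discriminant:
  Δ = trace² - 4·det = 841 - 728 = 113.
Step 3 — eigenvalues:
  λ = (trace ± √Δ)/2 = (29 ± 10.6301)/2,
  λ_1 = 19.8151,  λ_2 = 9.1849.

Step 4 — unit eigenvector for λ_1: solve (Sigma - λ_1 I)v = 0. First row:
  (11 - 19.8151)·v_x + (4)·v_y = 0, i.e. (-8.8151)·v_x + (4)·v_y = 0,
  so v ∝ (b, λ_1 - a) = (4, 8.8151) = u.
  ||u|| = √((4)² + (8.8151)²) = √(93.7055) ≈ 9.6802,
  v_1 = u/||u|| ≈ (0.4132, 0.9106) (||v_1|| = 1).

λ_1 = 19.8151,  λ_2 = 9.1849;  v_1 ≈ (0.4132, 0.9106)


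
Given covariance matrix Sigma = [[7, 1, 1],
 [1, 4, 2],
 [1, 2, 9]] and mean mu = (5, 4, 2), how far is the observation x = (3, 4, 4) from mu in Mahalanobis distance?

Step 1 — centre the observation: (x - mu) = (-2, 0, 2).

Step 2 — invert Sigma (cofactor / det for 3×3, or solve directly):
  Sigma^{-1} = [[0.1488, -0.0326, -0.0093],
 [-0.0326, 0.2884, -0.0605],
 [-0.0093, -0.0605, 0.1256]].

Step 3 — form the quadratic (x - mu)^T · Sigma^{-1} · (x - mu):
  Sigma^{-1} · (x - mu) = (-0.3163, -0.0558, 0.2698).
  (x - mu)^T · [Sigma^{-1} · (x - mu)] = (-2)·(-0.3163) + (0)·(-0.0558) + (2)·(0.2698) = 1.1721.

Step 4 — take square root: d = √(1.1721) ≈ 1.0826.

d(x, mu) = √(1.1721) ≈ 1.0826


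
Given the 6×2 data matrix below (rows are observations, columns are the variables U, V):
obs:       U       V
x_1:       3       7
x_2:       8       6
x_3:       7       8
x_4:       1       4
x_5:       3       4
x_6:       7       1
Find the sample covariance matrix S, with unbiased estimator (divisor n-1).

Step 1 — column means:
  mean(U) = (3 + 8 + 7 + 1 + 3 + 7) / 6 = 29/6 = 4.8333
  mean(V) = (7 + 6 + 8 + 4 + 4 + 1) / 6 = 30/6 = 5

Step 2 — sample covariance S[i,j] = (1/(n-1)) · Σ_k (x_{k,i} - mean_i) · (x_{k,j} - mean_j), with n-1 = 5.
  S[U,U] = ((-1.8333)·(-1.8333) + (3.1667)·(3.1667) + (2.1667)·(2.1667) + (-3.8333)·(-3.8333) + (-1.8333)·(-1.8333) + (2.1667)·(2.1667)) / 5 = 40.8333/5 = 8.1667
  S[U,V] = ((-1.8333)·(2) + (3.1667)·(1) + (2.1667)·(3) + (-3.8333)·(-1) + (-1.8333)·(-1) + (2.1667)·(-4)) / 5 = 3/5 = 0.6
  S[V,V] = ((2)·(2) + (1)·(1) + (3)·(3) + (-1)·(-1) + (-1)·(-1) + (-4)·(-4)) / 5 = 32/5 = 6.4

S is symmetric (S[j,i] = S[i,j]). Assembling:

S = [[8.1667, 0.6],
 [0.6, 6.4]]


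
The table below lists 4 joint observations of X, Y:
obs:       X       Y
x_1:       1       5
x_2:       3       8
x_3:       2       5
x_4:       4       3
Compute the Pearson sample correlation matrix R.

Step 1 — column means:
  mean(X) = (1 + 3 + 2 + 4) / 4 = 10/4 = 2.5
  mean(Y) = (5 + 8 + 5 + 3) / 4 = 21/4 = 5.25

Step 2 — sample variances and covariances s[i,j] = (1/(n-1)) · Σ_k (x_{k,i} - mean_i) · (x_{k,j} - mean_j), with n-1 = 3:
  s[X,X] = ((-1.5)·(-1.5) + (0.5)·(0.5) + (-0.5)·(-0.5) + (1.5)·(1.5)) / 3 = 5/3 = 1.6667
  s[X,Y] = ((-1.5)·(-0.25) + (0.5)·(2.75) + (-0.5)·(-0.25) + (1.5)·(-2.25)) / 3 = -1.5/3 = -0.5
  s[Y,Y] = ((-0.25)·(-0.25) + (2.75)·(2.75) + (-0.25)·(-0.25) + (-2.25)·(-2.25)) / 3 = 12.75/3 = 4.25
  Sample standard deviations s_i = √(s[i,i]):
  s(X) = √(1.6667) = 1.291
  s(Y) = √(4.25) = 2.0616

Step 3 — r_{ij} = s_{ij} / (s_i · s_j):
  r[X,X] = 1 (diagonal).
  r[X,Y] = -0.5 / (1.291 · 2.0616) = -0.5 / 2.6615 = -0.1879
  r[Y,Y] = 1 (diagonal).

R is symmetric with unit diagonal. Assembling:

R = [[1, -0.1879],
 [-0.1879, 1]]


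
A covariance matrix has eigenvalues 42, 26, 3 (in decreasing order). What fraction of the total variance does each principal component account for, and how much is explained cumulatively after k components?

Step 1 — total variance = trace(Sigma) = Σ λ_i = 42 + 26 + 3 = 71.

Step 2 — fraction explained by component i = λ_i / Σ λ:
  PC1: 42/71 = 0.5915
  PC2: 26/71 = 0.3662
  PC3: 3/71 = 0.0423

Step 3 — cumulative fraction after k components = (λ_1 + ... + λ_k) / Σ λ:
  k = 1: 42/71 = 0.5915
  k = 2: (42 + 26)/71 = 68/71 = 0.9577
  k = 3: (42 + 26 + 3)/71 = 71/71 = 1

Summary (fraction, with percent):

explained: PC1 0.5915 (59.15%), PC2 0.3662 (36.62%), PC3 0.0423 (4.23%);  cumulative: 0.5915, 0.9577, 1


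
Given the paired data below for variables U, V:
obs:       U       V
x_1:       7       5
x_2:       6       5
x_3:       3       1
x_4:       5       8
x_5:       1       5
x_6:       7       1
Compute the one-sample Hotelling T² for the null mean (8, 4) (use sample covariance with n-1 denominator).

Step 1 — sample mean vector:
  mean(U) = (7 + 6 + 3 + 5 + 1 + 7) / 6 = 29/6 = 4.8333
  mean(V) = (5 + 5 + 1 + 8 + 5 + 1) / 6 = 25/6 = 4.1667
  x̄ = (4.8333, 4.1667),  deviation x̄ - mu_0 = (4.8333, 4.1667) - (8, 4) = (-3.1667, 0.1667).

Step 2 — sample covariance matrix, S[i,j] = (1/(n-1)) · Σ_k (x_{k,i} - mean_i) · (x_{k,j} - mean_j), divisor n-1 = 5:
  S[U,U] = ((2.1667)·(2.1667) + (1.1667)·(1.1667) + (-1.8333)·(-1.8333) + (0.1667)·(0.1667) + (-3.8333)·(-3.8333) + (2.1667)·(2.1667)) / 5 = 28.8333/5 = 5.7667
  S[U,V] = ((2.1667)·(0.8333) + (1.1667)·(0.8333) + (-1.8333)·(-3.1667) + (0.1667)·(3.8333) + (-3.8333)·(0.8333) + (2.1667)·(-3.1667)) / 5 = -0.8333/5 = -0.1667
  S[V,V] = ((0.8333)·(0.8333) + (0.8333)·(0.8333) + (-3.1667)·(-3.1667) + (3.8333)·(3.8333) + (0.8333)·(0.8333) + (-3.1667)·(-3.1667)) / 5 = 36.8333/5 = 7.3667
  S = [[5.7667, -0.1667],
 [-0.1667, 7.3667]].

Step 3 — invert S. det(S) = 5.7667·7.3667 - (-0.1667)² = 42.4533.
  S^{-1} = (1/det) · [[d, -b], [-b, a]] = [[0.1735, 0.0039],
 [0.0039, 0.1358]].

Step 4 — quadratic form (x̄ - mu_0)^T · S^{-1} · (x̄ - mu_0):
  S^{-1} · (x̄ - mu_0) = (-0.5488, 0.0102),
  (x̄ - mu_0)^T · [...] = (-3.1667)·(-0.5488) + (0.1667)·(0.0102) = 1.7397.

Step 5 — scale by n: T² = 6 · 1.7397 = 10.4381.

T² ≈ 10.4381


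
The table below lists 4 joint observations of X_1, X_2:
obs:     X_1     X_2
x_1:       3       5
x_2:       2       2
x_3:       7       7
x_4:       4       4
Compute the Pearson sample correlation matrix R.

Step 1 — column means:
  mean(X_1) = (3 + 2 + 7 + 4) / 4 = 16/4 = 4
  mean(X_2) = (5 + 2 + 7 + 4) / 4 = 18/4 = 4.5

Step 2 — sample variances and covariances s[i,j] = (1/(n-1)) · Σ_k (x_{k,i} - mean_i) · (x_{k,j} - mean_j), with n-1 = 3:
  s[X_1,X_1] = ((-1)·(-1) + (-2)·(-2) + (3)·(3) + (0)·(0)) / 3 = 14/3 = 4.6667
  s[X_1,X_2] = ((-1)·(0.5) + (-2)·(-2.5) + (3)·(2.5) + (0)·(-0.5)) / 3 = 12/3 = 4
  s[X_2,X_2] = ((0.5)·(0.5) + (-2.5)·(-2.5) + (2.5)·(2.5) + (-0.5)·(-0.5)) / 3 = 13/3 = 4.3333
  Sample standard deviations s_i = √(s[i,i]):
  s(X_1) = √(4.6667) = 2.1602
  s(X_2) = √(4.3333) = 2.0817

Step 3 — r_{ij} = s_{ij} / (s_i · s_j):
  r[X_1,X_1] = 1 (diagonal).
  r[X_1,X_2] = 4 / (2.1602 · 2.0817) = 4 / 4.4969 = 0.8895
  r[X_2,X_2] = 1 (diagonal).

R is symmetric with unit diagonal. Assembling:

R = [[1, 0.8895],
 [0.8895, 1]]


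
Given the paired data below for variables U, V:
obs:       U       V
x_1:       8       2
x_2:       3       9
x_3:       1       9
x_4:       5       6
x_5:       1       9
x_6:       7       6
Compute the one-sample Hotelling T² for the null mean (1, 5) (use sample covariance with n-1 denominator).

Step 1 — sample mean vector:
  mean(U) = (8 + 3 + 1 + 5 + 1 + 7) / 6 = 25/6 = 4.1667
  mean(V) = (2 + 9 + 9 + 6 + 9 + 6) / 6 = 41/6 = 6.8333
  x̄ = (4.1667, 6.8333),  deviation x̄ - mu_0 = (4.1667, 6.8333) - (1, 5) = (3.1667, 1.8333).

Step 2 — sample covariance matrix, S[i,j] = (1/(n-1)) · Σ_k (x_{k,i} - mean_i) · (x_{k,j} - mean_j), divisor n-1 = 5:
  S[U,U] = ((3.8333)·(3.8333) + (-1.1667)·(-1.1667) + (-3.1667)·(-3.1667) + (0.8333)·(0.8333) + (-3.1667)·(-3.1667) + (2.8333)·(2.8333)) / 5 = 44.8333/5 = 8.9667
  S[U,V] = ((3.8333)·(-4.8333) + (-1.1667)·(2.1667) + (-3.1667)·(2.1667) + (0.8333)·(-0.8333) + (-3.1667)·(2.1667) + (2.8333)·(-0.8333)) / 5 = -37.8333/5 = -7.5667
  S[V,V] = ((-4.8333)·(-4.8333) + (2.1667)·(2.1667) + (2.1667)·(2.1667) + (-0.8333)·(-0.8333) + (2.1667)·(2.1667) + (-0.8333)·(-0.8333)) / 5 = 38.8333/5 = 7.7667
  S = [[8.9667, -7.5667],
 [-7.5667, 7.7667]].

Step 3 — invert S. det(S) = 8.9667·7.7667 - (-7.5667)² = 12.3867.
  S^{-1} = (1/det) · [[d, -b], [-b, a]] = [[0.627, 0.6109],
 [0.6109, 0.7239]].

Step 4 — quadratic form (x̄ - mu_0)^T · S^{-1} · (x̄ - mu_0):
  S^{-1} · (x̄ - mu_0) = (3.1055, 3.2616),
  (x̄ - mu_0)^T · [...] = (3.1667)·(3.1055) + (1.8333)·(3.2616) = 15.8136.

Step 5 — scale by n: T² = 6 · 15.8136 = 94.8816.

T² ≈ 94.8816


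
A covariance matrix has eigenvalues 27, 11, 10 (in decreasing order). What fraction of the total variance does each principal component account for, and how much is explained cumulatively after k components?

Step 1 — total variance = trace(Sigma) = Σ λ_i = 27 + 11 + 10 = 48.

Step 2 — fraction explained by component i = λ_i / Σ λ:
  PC1: 27/48 = 0.5625
  PC2: 11/48 = 0.2292
  PC3: 10/48 = 0.2083

Step 3 — cumulative fraction after k components = (λ_1 + ... + λ_k) / Σ λ:
  k = 1: 27/48 = 0.5625
  k = 2: (27 + 11)/48 = 38/48 = 0.7917
  k = 3: (27 + 11 + 10)/48 = 48/48 = 1

Summary (fraction, with percent):

explained: PC1 0.5625 (56.25%), PC2 0.2292 (22.92%), PC3 0.2083 (20.83%);  cumulative: 0.5625, 0.7917, 1


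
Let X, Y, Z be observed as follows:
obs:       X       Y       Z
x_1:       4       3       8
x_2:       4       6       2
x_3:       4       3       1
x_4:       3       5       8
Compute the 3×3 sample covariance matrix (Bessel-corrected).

Step 1 — column means:
  mean(X) = (4 + 4 + 4 + 3) / 4 = 15/4 = 3.75
  mean(Y) = (3 + 6 + 3 + 5) / 4 = 17/4 = 4.25
  mean(Z) = (8 + 2 + 1 + 8) / 4 = 19/4 = 4.75

Step 2 — sample covariance S[i,j] = (1/(n-1)) · Σ_k (x_{k,i} - mean_i) · (x_{k,j} - mean_j), with n-1 = 3.
  S[X,X] = ((0.25)·(0.25) + (0.25)·(0.25) + (0.25)·(0.25) + (-0.75)·(-0.75)) / 3 = 0.75/3 = 0.25
  S[X,Y] = ((0.25)·(-1.25) + (0.25)·(1.75) + (0.25)·(-1.25) + (-0.75)·(0.75)) / 3 = -0.75/3 = -0.25
  S[X,Z] = ((0.25)·(3.25) + (0.25)·(-2.75) + (0.25)·(-3.75) + (-0.75)·(3.25)) / 3 = -3.25/3 = -1.0833
  S[Y,Y] = ((-1.25)·(-1.25) + (1.75)·(1.75) + (-1.25)·(-1.25) + (0.75)·(0.75)) / 3 = 6.75/3 = 2.25
  S[Y,Z] = ((-1.25)·(3.25) + (1.75)·(-2.75) + (-1.25)·(-3.75) + (0.75)·(3.25)) / 3 = -1.75/3 = -0.5833
  S[Z,Z] = ((3.25)·(3.25) + (-2.75)·(-2.75) + (-3.75)·(-3.75) + (3.25)·(3.25)) / 3 = 42.75/3 = 14.25

S is symmetric (S[j,i] = S[i,j]). Assembling:

S = [[0.25, -0.25, -1.0833],
 [-0.25, 2.25, -0.5833],
 [-1.0833, -0.5833, 14.25]]


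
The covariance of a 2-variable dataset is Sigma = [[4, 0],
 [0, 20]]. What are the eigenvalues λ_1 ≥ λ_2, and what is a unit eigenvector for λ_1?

Step 1 — characteristic polynomial of 2×2 Sigma:
  det(Sigma - λI) = λ² - trace · λ + det = 0.
  trace = 4 + 20 = 24, det = 4·20 - (0)² = 80.
Step 2 — discriminant:
  Δ = trace² - 4·det = 576 - 320 = 256.
Step 3 — eigenvalues:
  λ = (trace ± √Δ)/2 = (24 ± 16)/2,
  λ_1 = 20,  λ_2 = 4.

Step 4 — unit eigenvector for λ_1: Sigma is diagonal, so its eigenvectors are the coordinate axes. λ_1 = 20 is the diagonal entry on the second coordinate axis, hence
  v_1 = (0, 1) (||v_1|| = 1).

λ_1 = 20,  λ_2 = 4;  v_1 ≈ (0, 1)
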